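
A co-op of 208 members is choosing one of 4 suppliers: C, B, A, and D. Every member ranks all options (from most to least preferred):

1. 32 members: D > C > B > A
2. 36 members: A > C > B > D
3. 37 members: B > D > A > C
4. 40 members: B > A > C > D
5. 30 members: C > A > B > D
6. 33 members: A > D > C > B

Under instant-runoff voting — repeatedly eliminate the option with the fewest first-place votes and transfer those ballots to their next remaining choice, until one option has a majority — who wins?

B

Round 1: C 30, B 77, A 69, D 32. Eliminate C.
Round 2: B 77, A 99, D 32. Eliminate D.
Round 3: B 109, A 99. B has a majority.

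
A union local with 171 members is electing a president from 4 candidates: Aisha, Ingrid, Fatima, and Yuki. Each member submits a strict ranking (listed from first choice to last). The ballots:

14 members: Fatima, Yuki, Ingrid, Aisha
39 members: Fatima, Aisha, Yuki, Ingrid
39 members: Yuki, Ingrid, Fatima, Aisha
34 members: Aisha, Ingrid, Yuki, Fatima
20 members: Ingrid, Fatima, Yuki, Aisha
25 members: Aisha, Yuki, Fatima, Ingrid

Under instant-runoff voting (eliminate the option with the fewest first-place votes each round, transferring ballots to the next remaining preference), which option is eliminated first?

Round 1: Aisha 59, Ingrid 20, Fatima 53, Yuki 39. Eliminate Ingrid.

Ingrid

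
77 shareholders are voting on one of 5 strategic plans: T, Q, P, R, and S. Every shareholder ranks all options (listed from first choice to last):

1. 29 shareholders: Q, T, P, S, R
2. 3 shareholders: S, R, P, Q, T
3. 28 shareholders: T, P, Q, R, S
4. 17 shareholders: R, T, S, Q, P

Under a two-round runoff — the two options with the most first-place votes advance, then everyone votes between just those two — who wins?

Round 1 first-place votes: T 28, Q 29, P 0, R 17, S 3.
Q and T advance.
Runoff: Q is preferred to T by 32 voters; T by 45.
T wins the runoff.

T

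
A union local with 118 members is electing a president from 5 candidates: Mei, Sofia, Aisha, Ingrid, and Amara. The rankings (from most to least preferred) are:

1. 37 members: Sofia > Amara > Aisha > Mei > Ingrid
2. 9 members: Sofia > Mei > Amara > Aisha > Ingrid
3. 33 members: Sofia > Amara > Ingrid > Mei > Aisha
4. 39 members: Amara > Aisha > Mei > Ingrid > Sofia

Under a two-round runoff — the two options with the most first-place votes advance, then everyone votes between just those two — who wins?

Round 1 first-place votes: Mei 0, Sofia 79, Aisha 0, Ingrid 0, Amara 39.
Sofia and Amara advance.
Runoff: Sofia is preferred to Amara by 79 voters; Amara by 39.
Sofia wins the runoff.

Sofia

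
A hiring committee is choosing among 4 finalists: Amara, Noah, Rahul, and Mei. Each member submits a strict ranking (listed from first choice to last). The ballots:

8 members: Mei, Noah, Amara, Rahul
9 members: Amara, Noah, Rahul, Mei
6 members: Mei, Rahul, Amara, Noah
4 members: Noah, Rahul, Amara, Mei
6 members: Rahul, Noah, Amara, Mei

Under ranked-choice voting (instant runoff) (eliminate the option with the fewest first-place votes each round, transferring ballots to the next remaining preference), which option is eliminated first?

Noah

Round 1: Amara 9, Noah 4, Rahul 6, Mei 14. Eliminate Noah.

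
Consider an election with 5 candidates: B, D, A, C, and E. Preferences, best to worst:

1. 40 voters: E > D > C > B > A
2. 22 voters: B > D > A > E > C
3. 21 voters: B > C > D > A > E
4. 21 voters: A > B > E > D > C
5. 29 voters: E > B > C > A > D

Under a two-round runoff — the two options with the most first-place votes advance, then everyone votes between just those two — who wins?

E

Round 1 first-place votes: B 43, D 0, A 21, C 0, E 69.
E and B advance.
Runoff: E is preferred to B by 69 voters; B by 64.
E wins the runoff.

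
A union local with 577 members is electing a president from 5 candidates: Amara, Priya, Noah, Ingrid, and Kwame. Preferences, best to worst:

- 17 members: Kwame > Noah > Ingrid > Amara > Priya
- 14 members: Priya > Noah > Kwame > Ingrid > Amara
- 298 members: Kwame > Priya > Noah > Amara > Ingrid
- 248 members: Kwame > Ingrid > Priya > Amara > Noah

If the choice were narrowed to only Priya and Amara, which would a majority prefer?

Priya

Voters preferring Priya to Amara: 560; preferring Amara to Priya: 17.
Priya wins the head-to-head.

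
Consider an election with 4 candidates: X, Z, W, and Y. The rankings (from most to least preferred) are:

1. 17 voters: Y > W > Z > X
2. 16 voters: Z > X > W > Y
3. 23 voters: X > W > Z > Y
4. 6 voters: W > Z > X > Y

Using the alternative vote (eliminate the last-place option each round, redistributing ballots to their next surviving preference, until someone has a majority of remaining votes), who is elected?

Z

Round 1: X 23, Z 16, W 6, Y 17. Eliminate W.
Round 2: X 23, Z 22, Y 17. Eliminate Y.
Round 3: X 23, Z 39. Z has a majority.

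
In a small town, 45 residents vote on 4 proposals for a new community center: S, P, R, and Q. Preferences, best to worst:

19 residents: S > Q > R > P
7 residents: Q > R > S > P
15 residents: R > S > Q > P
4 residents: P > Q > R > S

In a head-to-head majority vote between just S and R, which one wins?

Voters preferring S to R: 19; preferring R to S: 26.
R wins the head-to-head.

R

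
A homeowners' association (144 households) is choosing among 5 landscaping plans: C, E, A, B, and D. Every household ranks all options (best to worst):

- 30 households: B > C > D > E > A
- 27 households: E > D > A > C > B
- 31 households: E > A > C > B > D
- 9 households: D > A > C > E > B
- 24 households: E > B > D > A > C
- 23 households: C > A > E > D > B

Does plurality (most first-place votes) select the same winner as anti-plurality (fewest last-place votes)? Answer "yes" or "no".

yes

Plurality — first-place votes: C 23, E 82, A 0, B 30, D 9. Winner: E.
Anti-plurality — last-place votes: C 24, E 0, A 30, B 59, D 31. Winner: E.
The two methods agree.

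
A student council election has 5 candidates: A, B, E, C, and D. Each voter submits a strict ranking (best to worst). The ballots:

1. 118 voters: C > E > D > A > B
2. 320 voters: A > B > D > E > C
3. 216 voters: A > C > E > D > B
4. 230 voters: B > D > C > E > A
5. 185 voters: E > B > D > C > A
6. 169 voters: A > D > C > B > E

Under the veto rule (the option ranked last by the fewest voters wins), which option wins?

D

Last-place votes: A 415, B 334, E 169, C 320, D 0.
D is ranked last by the fewest voters, so D wins.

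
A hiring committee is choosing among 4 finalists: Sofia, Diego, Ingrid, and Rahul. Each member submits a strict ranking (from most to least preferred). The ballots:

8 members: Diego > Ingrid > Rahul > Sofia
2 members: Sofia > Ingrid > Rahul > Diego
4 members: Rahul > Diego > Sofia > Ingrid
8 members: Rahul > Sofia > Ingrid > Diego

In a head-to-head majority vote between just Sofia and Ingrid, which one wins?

Voters preferring Sofia to Ingrid: 14; preferring Ingrid to Sofia: 8.
Sofia wins the head-to-head.

Sofia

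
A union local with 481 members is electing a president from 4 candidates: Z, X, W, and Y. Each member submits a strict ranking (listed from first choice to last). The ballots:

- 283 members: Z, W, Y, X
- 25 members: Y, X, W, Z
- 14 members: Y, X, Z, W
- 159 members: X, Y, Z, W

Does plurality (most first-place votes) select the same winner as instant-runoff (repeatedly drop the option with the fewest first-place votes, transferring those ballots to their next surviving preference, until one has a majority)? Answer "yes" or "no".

Plurality — first-place votes: Z 283, X 159, W 0, Y 39. Winner: Z.
Instant-runoff — R1 Z 283, X 159, W 0, Y 39 (Z winner). Winner: Z.
The two methods agree.

yes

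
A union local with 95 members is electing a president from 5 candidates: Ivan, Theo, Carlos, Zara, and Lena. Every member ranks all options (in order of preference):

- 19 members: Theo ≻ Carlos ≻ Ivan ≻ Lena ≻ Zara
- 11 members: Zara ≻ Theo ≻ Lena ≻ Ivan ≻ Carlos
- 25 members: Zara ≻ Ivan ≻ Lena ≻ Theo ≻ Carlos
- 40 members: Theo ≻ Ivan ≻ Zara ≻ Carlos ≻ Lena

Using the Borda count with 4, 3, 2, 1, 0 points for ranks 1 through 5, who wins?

Ivan: 19·2 + 11·1 + 25·3 + 40·3 = 244
Theo: 19·4 + 11·3 + 25·1 + 40·4 = 294
Carlos: 19·3 + 11·0 + 25·0 + 40·1 = 97
Zara: 19·0 + 11·4 + 25·4 + 40·2 = 224
Lena: 19·1 + 11·2 + 25·2 + 40·0 = 91
Theo has the highest Borda score (294).

Theo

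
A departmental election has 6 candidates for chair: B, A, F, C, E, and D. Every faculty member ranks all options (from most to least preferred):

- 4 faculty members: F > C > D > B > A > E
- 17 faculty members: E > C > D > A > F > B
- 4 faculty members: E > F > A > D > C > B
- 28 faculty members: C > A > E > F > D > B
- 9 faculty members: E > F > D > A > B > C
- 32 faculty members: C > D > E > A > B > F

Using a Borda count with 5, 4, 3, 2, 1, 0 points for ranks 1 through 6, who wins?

C

B: 4·2 + 17·0 + 4·0 + 28·0 + 9·1 + 32·1 = 49
A: 4·1 + 17·2 + 4·3 + 28·4 + 9·2 + 32·2 = 244
F: 4·5 + 17·1 + 4·4 + 28·2 + 9·4 + 32·0 = 145
C: 4·4 + 17·4 + 4·1 + 28·5 + 9·0 + 32·5 = 388
E: 4·0 + 17·5 + 4·5 + 28·3 + 9·5 + 32·3 = 330
D: 4·3 + 17·3 + 4·2 + 28·1 + 9·3 + 32·4 = 254
C has the highest Borda score (388).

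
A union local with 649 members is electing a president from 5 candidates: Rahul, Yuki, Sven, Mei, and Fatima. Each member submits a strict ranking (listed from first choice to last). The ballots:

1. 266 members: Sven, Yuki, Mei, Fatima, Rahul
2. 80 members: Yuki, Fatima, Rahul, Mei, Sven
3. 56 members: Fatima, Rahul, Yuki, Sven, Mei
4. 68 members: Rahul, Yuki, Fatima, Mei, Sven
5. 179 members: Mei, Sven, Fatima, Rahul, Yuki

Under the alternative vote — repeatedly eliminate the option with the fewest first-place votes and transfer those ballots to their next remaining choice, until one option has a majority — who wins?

Round 1: Rahul 68, Yuki 80, Sven 266, Mei 179, Fatima 56. Eliminate Fatima.
Round 2: Rahul 124, Yuki 80, Sven 266, Mei 179. Eliminate Yuki.
Round 3: Rahul 204, Sven 266, Mei 179. Eliminate Mei.
Round 4: Rahul 204, Sven 445. Sven has a majority.

Sven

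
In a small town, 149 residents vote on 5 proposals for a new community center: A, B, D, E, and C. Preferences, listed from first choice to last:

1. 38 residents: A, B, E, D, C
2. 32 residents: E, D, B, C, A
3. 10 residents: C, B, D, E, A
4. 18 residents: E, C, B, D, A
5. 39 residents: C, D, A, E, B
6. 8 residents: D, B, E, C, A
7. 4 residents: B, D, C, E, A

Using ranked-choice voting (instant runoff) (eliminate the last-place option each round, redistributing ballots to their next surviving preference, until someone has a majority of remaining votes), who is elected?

E

Round 1: A 38, B 4, D 8, E 50, C 49. Eliminate B.
Round 2: A 38, D 12, E 50, C 49. Eliminate D.
Round 3: A 38, E 58, C 53. Eliminate A.
Round 4: E 96, C 53. E has a majority.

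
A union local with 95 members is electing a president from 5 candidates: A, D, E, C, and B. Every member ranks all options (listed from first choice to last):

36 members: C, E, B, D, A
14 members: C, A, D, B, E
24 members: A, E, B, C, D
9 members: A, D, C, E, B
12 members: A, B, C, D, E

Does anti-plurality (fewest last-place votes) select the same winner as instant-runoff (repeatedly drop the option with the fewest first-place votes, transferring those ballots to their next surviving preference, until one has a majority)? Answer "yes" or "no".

yes

Anti-plurality — last-place votes: A 36, D 24, E 26, C 0, B 9. Winner: C.
Instant-runoff — R1 A 45, D 0, E 0, C 50, B 0 (C winner). Winner: C.
The two methods agree.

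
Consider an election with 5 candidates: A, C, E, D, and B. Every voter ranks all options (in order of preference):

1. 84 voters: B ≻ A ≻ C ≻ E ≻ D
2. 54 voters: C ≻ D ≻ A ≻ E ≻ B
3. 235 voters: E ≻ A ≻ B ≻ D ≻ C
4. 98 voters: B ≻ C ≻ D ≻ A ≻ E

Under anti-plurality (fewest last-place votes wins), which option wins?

Last-place votes: A 0, C 235, E 98, D 84, B 54.
A is ranked last by the fewest voters, so A wins.

A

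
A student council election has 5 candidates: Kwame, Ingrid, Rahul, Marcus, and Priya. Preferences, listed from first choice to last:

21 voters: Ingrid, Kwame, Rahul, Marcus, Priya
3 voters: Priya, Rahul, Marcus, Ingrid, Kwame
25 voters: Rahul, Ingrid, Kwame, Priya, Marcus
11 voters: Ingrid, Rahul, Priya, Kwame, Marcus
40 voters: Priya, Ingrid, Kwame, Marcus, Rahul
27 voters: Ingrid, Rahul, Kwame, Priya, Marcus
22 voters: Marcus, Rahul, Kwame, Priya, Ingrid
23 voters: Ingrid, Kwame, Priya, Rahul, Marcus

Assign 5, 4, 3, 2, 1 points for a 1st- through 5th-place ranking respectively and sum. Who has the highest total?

Kwame: 21·4 + 3·1 + 25·3 + 11·2 + 40·3 + 27·3 + 22·3 + 23·4 = 543
Ingrid: 21·5 + 3·2 + 25·4 + 11·5 + 40·4 + 27·5 + 22·1 + 23·5 = 698
Rahul: 21·3 + 3·4 + 25·5 + 11·4 + 40·1 + 27·4 + 22·4 + 23·2 = 526
Marcus: 21·2 + 3·3 + 25·1 + 11·1 + 40·2 + 27·1 + 22·5 + 23·1 = 327
Priya: 21·1 + 3·5 + 25·2 + 11·3 + 40·5 + 27·2 + 22·2 + 23·3 = 486
Ingrid has the highest Borda score (698).

Ingrid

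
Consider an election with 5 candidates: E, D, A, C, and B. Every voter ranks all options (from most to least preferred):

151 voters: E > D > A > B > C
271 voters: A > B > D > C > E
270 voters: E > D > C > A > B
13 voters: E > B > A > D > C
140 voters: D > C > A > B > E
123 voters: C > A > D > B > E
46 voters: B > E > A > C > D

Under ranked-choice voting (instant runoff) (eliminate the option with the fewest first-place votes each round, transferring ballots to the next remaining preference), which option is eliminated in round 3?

D

Round 1: E 434, D 140, A 271, C 123, B 46. Eliminate B.
Round 2: E 480, D 140, A 271, C 123. Eliminate C.
Round 3: E 480, D 140, A 394. Eliminate D.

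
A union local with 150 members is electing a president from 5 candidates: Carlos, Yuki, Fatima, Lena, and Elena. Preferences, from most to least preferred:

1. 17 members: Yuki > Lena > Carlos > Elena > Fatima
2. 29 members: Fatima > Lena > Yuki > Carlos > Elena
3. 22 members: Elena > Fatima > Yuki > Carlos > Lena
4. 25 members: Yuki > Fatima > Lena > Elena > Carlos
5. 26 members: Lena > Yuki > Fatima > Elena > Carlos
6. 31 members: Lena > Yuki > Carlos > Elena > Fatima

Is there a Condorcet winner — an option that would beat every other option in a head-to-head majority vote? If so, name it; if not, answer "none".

Checking pairwise contests:
Yuki beats Carlos 150–0.
Lena beats Yuki 86–64.
Yuki beats Fatima 99–51.
Fatima beats Lena 76–74.
Carlos beats Elena 77–73.
Every option loses at least one head-to-head, so there is no Condorcet winner.

none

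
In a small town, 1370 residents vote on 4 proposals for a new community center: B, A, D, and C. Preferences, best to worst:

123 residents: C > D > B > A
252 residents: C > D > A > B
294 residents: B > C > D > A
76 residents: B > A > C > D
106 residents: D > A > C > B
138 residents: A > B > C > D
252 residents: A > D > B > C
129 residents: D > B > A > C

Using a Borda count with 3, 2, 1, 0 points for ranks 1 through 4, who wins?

B: 123·1 + 252·0 + 294·3 + 76·3 + 106·0 + 138·2 + 252·1 + 129·2 = 2019
A: 123·0 + 252·1 + 294·0 + 76·2 + 106·2 + 138·3 + 252·3 + 129·1 = 1915
D: 123·2 + 252·2 + 294·1 + 76·0 + 106·3 + 138·0 + 252·2 + 129·3 = 2253
C: 123·3 + 252·3 + 294·2 + 76·1 + 106·1 + 138·1 + 252·0 + 129·0 = 2033
D has the highest Borda score (2253).

D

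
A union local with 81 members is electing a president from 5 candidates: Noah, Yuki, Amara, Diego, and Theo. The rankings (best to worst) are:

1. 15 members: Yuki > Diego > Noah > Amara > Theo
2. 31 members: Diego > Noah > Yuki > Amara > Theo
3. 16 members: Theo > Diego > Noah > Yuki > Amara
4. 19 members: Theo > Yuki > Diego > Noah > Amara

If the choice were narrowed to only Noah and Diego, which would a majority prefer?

Voters preferring Noah to Diego: 0; preferring Diego to Noah: 81.
Diego wins the head-to-head.

Diego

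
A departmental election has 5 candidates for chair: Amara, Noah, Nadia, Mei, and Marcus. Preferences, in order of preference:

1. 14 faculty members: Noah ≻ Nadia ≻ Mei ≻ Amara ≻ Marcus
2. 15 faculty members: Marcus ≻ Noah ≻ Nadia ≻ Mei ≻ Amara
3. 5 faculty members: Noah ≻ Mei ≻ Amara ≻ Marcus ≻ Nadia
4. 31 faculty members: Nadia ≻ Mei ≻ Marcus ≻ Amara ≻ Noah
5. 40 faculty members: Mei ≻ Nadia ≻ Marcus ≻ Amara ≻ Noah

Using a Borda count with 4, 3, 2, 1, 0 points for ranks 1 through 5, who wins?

Nadia

Amara: 14·1 + 15·0 + 5·2 + 31·1 + 40·1 = 95
Noah: 14·4 + 15·3 + 5·4 + 31·0 + 40·0 = 121
Nadia: 14·3 + 15·2 + 5·0 + 31·4 + 40·3 = 316
Mei: 14·2 + 15·1 + 5·3 + 31·3 + 40·4 = 311
Marcus: 14·0 + 15·4 + 5·1 + 31·2 + 40·2 = 207
Nadia has the highest Borda score (316).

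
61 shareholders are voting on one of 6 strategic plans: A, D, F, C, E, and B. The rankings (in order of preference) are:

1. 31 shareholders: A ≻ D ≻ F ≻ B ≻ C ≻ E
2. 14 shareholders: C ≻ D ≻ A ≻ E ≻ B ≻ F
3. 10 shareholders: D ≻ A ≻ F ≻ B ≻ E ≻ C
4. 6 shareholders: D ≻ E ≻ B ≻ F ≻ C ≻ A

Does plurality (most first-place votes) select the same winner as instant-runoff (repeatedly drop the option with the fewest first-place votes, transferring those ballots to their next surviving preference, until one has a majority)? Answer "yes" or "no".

Plurality — first-place votes: A 31, D 16, F 0, C 14, E 0, B 0. Winner: A.
Instant-runoff — R1 A 31, D 16, F 0, C 14, E 0, B 0 (A winner). Winner: A.
The two methods agree.

yes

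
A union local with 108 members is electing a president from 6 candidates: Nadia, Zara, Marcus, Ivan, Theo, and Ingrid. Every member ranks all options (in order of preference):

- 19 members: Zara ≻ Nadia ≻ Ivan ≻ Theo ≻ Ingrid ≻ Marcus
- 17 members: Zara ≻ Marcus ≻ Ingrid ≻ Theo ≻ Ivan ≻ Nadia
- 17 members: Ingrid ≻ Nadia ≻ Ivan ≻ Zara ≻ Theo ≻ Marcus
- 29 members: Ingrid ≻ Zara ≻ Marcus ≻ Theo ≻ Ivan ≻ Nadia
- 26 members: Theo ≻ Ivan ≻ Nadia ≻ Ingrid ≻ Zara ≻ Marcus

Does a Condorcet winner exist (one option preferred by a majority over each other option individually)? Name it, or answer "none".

Ingrid vs Nadia: 63–45 for Ingrid.
Ingrid vs Zara: 72–36 for Ingrid.
Ingrid vs Marcus: 91–17 for Ingrid.
Ingrid vs Ivan: 63–45 for Ingrid.
Ingrid vs Theo: 63–45 for Ingrid.
Ingrid beats every other option head-to-head.

Ingrid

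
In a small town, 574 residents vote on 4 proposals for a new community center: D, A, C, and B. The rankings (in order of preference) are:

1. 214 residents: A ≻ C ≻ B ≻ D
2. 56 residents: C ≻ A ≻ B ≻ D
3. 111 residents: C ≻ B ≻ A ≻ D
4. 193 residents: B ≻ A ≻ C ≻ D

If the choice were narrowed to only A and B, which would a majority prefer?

Voters preferring A to B: 270; preferring B to A: 304.
B wins the head-to-head.

B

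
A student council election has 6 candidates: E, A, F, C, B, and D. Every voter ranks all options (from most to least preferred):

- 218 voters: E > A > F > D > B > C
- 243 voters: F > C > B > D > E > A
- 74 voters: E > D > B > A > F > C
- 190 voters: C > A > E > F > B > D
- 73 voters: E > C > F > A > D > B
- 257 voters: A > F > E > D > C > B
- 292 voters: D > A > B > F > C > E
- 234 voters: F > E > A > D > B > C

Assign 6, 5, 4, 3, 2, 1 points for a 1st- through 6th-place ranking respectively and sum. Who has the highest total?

E: 218·6 + 243·2 + 74·6 + 190·4 + 73·6 + 257·4 + 292·1 + 234·5 = 5926
A: 218·5 + 243·1 + 74·3 + 190·5 + 73·3 + 257·6 + 292·5 + 234·4 = 6662
F: 218·4 + 243·6 + 74·2 + 190·3 + 73·4 + 257·5 + 292·3 + 234·6 = 6905
C: 218·1 + 243·5 + 74·1 + 190·6 + 73·5 + 257·2 + 292·2 + 234·1 = 4344
B: 218·2 + 243·4 + 74·4 + 190·2 + 73·1 + 257·1 + 292·4 + 234·2 = 4050
D: 218·3 + 243·3 + 74·5 + 190·1 + 73·2 + 257·3 + 292·6 + 234·3 = 5314
F has the highest Borda score (6905).

F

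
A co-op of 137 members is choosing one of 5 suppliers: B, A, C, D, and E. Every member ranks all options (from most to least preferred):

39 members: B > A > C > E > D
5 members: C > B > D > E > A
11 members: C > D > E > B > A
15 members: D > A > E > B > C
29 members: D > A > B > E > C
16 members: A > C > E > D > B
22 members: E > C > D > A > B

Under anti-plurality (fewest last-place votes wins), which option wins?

Last-place votes: B 38, A 16, C 44, D 39, E 0.
E is ranked last by the fewest voters, so E wins.

E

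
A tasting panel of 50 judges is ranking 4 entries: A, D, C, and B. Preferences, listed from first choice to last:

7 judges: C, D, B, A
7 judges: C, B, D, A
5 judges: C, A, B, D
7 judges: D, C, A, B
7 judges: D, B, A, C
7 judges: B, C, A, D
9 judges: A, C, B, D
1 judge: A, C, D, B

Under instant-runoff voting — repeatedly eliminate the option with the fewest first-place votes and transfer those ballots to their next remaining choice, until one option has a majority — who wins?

Round 1: A 10, D 14, C 19, B 7. Eliminate B.
Round 2: A 10, D 14, C 26. C has a majority.

C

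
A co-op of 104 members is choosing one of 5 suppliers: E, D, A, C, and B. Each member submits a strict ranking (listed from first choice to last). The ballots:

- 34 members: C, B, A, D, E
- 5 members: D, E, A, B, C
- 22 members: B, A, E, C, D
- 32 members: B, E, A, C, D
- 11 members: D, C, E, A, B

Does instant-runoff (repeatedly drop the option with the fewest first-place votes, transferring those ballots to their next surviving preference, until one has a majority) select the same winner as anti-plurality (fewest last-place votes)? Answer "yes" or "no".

no

Instant-runoff — R1 E 0, D 16, A 0, C 34, B 54 (B winner). Winner: B.
Anti-plurality — last-place votes: E 34, D 54, A 0, C 5, B 11. Winner: A.
The two methods disagree.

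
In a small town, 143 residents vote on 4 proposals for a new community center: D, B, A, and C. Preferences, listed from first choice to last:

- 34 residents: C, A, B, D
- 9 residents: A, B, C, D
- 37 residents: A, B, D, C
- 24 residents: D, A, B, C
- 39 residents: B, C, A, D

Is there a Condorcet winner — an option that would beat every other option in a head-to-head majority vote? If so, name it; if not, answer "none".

none

Checking pairwise contests:
B beats D 119–24.
A beats B 104–39.
C beats A 73–70.
B beats C 109–34.
Every option loses at least one head-to-head, so there is no Condorcet winner.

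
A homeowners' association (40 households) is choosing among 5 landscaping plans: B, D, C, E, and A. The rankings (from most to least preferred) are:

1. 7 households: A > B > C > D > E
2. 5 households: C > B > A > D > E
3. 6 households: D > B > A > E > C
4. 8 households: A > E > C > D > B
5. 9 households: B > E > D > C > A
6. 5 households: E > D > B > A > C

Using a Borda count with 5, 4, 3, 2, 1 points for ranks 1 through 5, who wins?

B

B: 7·4 + 5·4 + 6·4 + 8·1 + 9·5 + 5·3 = 140
D: 7·2 + 5·2 + 6·5 + 8·2 + 9·3 + 5·4 = 117
C: 7·3 + 5·5 + 6·1 + 8·3 + 9·2 + 5·1 = 99
E: 7·1 + 5·1 + 6·2 + 8·4 + 9·4 + 5·5 = 117
A: 7·5 + 5·3 + 6·3 + 8·5 + 9·1 + 5·2 = 127
B has the highest Borda score (140).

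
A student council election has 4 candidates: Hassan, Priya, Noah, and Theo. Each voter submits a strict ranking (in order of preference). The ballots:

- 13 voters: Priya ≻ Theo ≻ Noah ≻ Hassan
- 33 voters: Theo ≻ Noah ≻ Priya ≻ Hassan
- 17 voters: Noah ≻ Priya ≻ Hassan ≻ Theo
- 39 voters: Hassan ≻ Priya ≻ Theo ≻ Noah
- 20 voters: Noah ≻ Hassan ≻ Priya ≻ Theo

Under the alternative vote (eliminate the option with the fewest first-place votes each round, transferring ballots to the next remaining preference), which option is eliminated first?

Priya

Round 1: Hassan 39, Priya 13, Noah 37, Theo 33. Eliminate Priya.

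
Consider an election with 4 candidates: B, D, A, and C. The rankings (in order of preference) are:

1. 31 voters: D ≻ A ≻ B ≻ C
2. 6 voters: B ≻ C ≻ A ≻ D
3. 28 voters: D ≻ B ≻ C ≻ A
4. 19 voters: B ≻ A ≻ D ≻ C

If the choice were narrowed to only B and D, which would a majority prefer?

D

Voters preferring B to D: 25; preferring D to B: 59.
D wins the head-to-head.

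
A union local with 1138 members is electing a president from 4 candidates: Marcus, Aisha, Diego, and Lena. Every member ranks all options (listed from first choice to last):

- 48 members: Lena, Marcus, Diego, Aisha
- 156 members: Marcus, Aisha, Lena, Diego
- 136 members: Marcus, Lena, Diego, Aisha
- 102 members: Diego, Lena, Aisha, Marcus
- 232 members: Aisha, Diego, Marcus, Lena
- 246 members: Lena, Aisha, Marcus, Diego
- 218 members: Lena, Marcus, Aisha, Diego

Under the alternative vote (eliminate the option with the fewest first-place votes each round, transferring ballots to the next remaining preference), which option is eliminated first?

Diego

Round 1: Marcus 292, Aisha 232, Diego 102, Lena 512. Eliminate Diego.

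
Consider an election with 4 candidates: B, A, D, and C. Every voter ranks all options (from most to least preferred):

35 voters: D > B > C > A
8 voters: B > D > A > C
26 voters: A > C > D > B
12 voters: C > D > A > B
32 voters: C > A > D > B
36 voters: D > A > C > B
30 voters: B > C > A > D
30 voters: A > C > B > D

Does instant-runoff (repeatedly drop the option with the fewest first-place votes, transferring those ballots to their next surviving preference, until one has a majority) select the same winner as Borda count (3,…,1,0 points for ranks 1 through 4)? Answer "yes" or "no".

yes

Instant-runoff — R1 B 38, A 56, D 71, C 44 (B out); R2 A 56, D 79, C 74 (A out); R3 D 79, C 130 (C winner). Winner: C.
Borda — scores: B 214, A 354, D 311, C 375. Winner: C.
The two methods agree.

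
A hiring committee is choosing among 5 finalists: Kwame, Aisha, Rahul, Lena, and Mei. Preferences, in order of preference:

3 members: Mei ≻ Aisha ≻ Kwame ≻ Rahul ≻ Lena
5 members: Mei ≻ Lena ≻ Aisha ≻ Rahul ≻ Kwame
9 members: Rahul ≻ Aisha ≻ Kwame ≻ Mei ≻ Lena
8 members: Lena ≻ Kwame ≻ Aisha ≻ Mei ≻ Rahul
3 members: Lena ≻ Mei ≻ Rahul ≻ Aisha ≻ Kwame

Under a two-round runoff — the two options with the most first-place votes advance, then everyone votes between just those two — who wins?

Round 1 first-place votes: Kwame 0, Aisha 0, Rahul 9, Lena 11, Mei 8.
Lena and Rahul advance.
Runoff: Lena is preferred to Rahul by 16 voters; Rahul by 12.
Lena wins the runoff.

Lena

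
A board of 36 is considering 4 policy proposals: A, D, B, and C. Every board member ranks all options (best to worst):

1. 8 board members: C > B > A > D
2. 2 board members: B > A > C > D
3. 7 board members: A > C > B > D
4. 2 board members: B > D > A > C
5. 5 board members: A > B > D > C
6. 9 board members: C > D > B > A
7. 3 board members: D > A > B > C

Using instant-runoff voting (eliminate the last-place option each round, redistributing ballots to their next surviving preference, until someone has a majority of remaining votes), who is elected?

Round 1: A 12, D 3, B 4, C 17. Eliminate D.
Round 2: A 15, B 4, C 17. Eliminate B.
Round 3: A 19, C 17. A has a majority.

A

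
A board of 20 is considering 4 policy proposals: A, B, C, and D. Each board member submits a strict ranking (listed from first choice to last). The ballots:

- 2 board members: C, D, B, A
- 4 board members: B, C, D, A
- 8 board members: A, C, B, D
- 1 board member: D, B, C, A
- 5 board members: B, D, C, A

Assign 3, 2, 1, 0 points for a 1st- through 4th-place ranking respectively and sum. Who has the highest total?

A: 2·0 + 4·0 + 8·3 + 1·0 + 5·0 = 24
B: 2·1 + 4·3 + 8·1 + 1·2 + 5·3 = 39
C: 2·3 + 4·2 + 8·2 + 1·1 + 5·1 = 36
D: 2·2 + 4·1 + 8·0 + 1·3 + 5·2 = 21
B has the highest Borda score (39).

B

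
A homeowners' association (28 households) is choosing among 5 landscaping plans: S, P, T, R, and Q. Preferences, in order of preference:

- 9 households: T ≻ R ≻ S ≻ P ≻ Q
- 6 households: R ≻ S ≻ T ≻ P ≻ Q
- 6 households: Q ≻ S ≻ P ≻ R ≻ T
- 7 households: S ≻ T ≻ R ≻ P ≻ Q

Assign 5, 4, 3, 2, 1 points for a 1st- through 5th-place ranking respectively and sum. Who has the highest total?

S

S: 9·3 + 6·4 + 6·4 + 7·5 = 110
P: 9·2 + 6·2 + 6·3 + 7·2 = 62
T: 9·5 + 6·3 + 6·1 + 7·4 = 97
R: 9·4 + 6·5 + 6·2 + 7·3 = 99
Q: 9·1 + 6·1 + 6·5 + 7·1 = 52
S has the highest Borda score (110).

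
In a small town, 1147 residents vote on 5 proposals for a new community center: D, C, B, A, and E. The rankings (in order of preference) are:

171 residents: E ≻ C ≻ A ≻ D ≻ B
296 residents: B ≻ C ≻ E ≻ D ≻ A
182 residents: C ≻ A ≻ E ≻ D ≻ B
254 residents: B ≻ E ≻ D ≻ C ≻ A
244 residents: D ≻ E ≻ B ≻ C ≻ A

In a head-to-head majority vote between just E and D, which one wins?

E

Voters preferring E to D: 903; preferring D to E: 244.
E wins the head-to-head.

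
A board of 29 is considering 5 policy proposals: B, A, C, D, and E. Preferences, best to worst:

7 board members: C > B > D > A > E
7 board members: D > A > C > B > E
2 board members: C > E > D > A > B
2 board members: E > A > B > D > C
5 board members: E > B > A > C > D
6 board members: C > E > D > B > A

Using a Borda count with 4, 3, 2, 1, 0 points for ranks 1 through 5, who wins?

C

B: 7·3 + 7·1 + 2·0 + 2·2 + 5·3 + 6·1 = 53
A: 7·1 + 7·3 + 2·1 + 2·3 + 5·2 + 6·0 = 46
C: 7·4 + 7·2 + 2·4 + 2·0 + 5·1 + 6·4 = 79
D: 7·2 + 7·4 + 2·2 + 2·1 + 5·0 + 6·2 = 60
E: 7·0 + 7·0 + 2·3 + 2·4 + 5·4 + 6·3 = 52
C has the highest Borda score (79).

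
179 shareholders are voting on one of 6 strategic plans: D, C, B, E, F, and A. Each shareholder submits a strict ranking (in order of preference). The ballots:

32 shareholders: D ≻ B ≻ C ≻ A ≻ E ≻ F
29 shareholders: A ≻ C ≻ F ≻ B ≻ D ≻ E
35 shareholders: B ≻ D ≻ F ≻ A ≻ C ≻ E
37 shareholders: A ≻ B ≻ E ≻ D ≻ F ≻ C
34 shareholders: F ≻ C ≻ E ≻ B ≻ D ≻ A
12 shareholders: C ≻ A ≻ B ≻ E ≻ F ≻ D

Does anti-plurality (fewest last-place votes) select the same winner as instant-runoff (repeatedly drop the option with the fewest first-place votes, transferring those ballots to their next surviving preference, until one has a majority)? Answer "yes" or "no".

yes

Anti-plurality — last-place votes: D 12, C 37, B 0, E 64, F 32, A 34. Winner: B.
Instant-runoff — R1 D 32, C 12, B 35, E 0, F 34, A 66 (E out); R2 D 32, C 12, B 35, F 34, A 66 (C out); R3 D 32, B 35, F 34, A 78 (D out); R4 B 67, F 34, A 78 (F out); R5 B 101, A 78 (B winner). Winner: B.
The two methods agree.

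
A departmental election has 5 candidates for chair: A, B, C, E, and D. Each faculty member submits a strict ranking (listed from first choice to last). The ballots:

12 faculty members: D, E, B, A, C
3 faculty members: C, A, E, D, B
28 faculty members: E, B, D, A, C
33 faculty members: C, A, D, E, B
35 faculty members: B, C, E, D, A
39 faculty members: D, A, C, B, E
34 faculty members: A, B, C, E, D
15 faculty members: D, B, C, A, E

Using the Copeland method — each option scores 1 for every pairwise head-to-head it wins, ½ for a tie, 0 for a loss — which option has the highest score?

A

A: beats B, C, and E; loses to D → score 3.
B: beats C and E; loses to A and D → score 2.
C: beats E and D; loses to A and B → score 2.
E: beats D; loses to A, B, and C → score 1.
D: beats A and B; loses to C and E → score 2.
A has the best pairwise record.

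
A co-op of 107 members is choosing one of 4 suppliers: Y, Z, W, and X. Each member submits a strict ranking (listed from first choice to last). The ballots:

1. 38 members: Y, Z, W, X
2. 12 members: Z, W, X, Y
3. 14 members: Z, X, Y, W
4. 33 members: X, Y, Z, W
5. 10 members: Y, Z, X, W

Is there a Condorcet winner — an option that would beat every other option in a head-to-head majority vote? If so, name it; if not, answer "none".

none

Checking pairwise contests:
X beats Y 59–48.
Y beats Z 81–26.
Y beats W 95–12.
Z beats X 74–33.
Every option loses at least one head-to-head, so there is no Condorcet winner.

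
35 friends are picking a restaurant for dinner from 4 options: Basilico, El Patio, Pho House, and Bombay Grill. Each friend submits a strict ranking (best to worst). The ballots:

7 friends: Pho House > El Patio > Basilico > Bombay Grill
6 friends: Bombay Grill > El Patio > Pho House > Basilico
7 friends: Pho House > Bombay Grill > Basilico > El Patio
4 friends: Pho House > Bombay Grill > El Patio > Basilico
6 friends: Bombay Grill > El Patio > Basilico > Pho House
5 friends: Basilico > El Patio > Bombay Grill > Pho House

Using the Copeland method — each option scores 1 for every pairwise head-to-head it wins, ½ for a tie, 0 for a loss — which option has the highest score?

Basilico: loses to El Patio, Pho House, and Bombay Grill → score 0.
El Patio: beats Basilico; loses to Pho House and Bombay Grill → score 1.
Pho House: beats Basilico, El Patio, and Bombay Grill → score 3.
Bombay Grill: beats Basilico and El Patio; loses to Pho House → score 2.
Pho House has the best pairwise record.

Pho House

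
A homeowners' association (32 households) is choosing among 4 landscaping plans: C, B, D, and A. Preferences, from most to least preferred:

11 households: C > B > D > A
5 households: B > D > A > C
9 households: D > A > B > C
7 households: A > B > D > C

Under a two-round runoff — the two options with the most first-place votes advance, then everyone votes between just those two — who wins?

Round 1 first-place votes: C 11, B 5, D 9, A 7.
C and D advance.
Runoff: C is preferred to D by 11 voters; D by 21.
D wins the runoff.

D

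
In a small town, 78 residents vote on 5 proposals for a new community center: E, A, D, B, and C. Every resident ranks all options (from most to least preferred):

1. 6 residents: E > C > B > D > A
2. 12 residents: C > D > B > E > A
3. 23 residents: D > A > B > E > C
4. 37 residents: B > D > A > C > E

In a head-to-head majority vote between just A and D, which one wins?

D

Voters preferring A to D: 0; preferring D to A: 78.
D wins the head-to-head.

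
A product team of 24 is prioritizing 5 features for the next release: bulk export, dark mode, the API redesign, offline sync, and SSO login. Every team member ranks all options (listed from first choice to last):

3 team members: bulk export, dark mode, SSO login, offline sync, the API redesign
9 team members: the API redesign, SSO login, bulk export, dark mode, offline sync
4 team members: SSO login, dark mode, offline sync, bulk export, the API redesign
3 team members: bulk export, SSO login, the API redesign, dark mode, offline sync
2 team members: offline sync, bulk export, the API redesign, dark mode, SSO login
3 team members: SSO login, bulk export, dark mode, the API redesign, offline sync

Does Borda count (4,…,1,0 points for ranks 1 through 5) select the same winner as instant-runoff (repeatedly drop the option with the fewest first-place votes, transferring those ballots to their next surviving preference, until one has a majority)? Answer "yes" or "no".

Borda — scores: bulk export 61, dark mode 41, the API redesign 49, offline sync 19, SSO login 70. Winner: SSO login.
Instant-runoff — R1 bulk export 6, dark mode 0, the API redesign 9, offline sync 2, SSO login 7 (dark mode out); R2 bulk export 6, the API redesign 9, offline sync 2, SSO login 7 (offline sync out); R3 bulk export 8, the API redesign 9, SSO login 7 (SSO login out); R4 bulk export 15, the API redesign 9 (bulk export winner). Winner: bulk export.
The two methods disagree.

no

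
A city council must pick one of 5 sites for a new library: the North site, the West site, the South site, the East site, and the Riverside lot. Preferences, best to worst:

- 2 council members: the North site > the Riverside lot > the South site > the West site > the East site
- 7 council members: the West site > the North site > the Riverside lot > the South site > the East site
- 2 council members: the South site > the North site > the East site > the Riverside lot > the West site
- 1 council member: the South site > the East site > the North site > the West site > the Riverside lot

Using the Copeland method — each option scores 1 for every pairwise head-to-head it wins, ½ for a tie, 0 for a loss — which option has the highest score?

the North site: beats the South site, the East site, and the Riverside lot; loses to the West site → score 3.
the West site: beats the North site, the South site, the East site, and the Riverside lot → score 4.
the South site: beats the East site; loses to the North site, the West site, and the Riverside lot → score 1.
the East site: loses to the North site, the West site, the South site, and the Riverside lot → score 0.
the Riverside lot: beats the South site and the East site; loses to the North site and the West site → score 2.
the West site has the best pairwise record.

the West site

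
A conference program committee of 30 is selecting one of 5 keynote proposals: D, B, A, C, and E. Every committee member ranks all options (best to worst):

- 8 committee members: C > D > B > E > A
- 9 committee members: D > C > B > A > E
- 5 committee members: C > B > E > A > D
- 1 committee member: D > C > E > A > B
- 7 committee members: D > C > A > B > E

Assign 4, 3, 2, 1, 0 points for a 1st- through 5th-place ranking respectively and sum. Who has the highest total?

D: 8·3 + 9·4 + 5·0 + 1·4 + 7·4 = 92
B: 8·2 + 9·2 + 5·3 + 1·0 + 7·1 = 56
A: 8·0 + 9·1 + 5·1 + 1·1 + 7·2 = 29
C: 8·4 + 9·3 + 5·4 + 1·3 + 7·3 = 103
E: 8·1 + 9·0 + 5·2 + 1·2 + 7·0 = 20
C has the highest Borda score (103).

C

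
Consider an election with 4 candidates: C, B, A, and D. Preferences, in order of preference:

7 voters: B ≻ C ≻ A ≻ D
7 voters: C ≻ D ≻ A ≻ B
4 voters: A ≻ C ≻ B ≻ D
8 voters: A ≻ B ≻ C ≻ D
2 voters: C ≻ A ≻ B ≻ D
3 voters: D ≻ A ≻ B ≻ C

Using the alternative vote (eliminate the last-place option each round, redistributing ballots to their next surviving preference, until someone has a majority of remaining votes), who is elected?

C

Round 1: C 9, B 7, A 12, D 3. Eliminate D.
Round 2: C 9, B 7, A 15. Eliminate B.
Round 3: C 16, A 15. C has a majority.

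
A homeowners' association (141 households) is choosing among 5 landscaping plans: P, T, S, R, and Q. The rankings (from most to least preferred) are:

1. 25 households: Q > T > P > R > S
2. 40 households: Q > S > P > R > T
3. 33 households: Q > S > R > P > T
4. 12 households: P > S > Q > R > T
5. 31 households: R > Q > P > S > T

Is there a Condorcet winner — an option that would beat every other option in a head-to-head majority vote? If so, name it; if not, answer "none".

Q

Q vs P: 129–12 for Q.
Q vs T: 141–0 for Q.
Q vs S: 129–12 for Q.
Q vs R: 110–31 for Q.
Q beats every other option head-to-head.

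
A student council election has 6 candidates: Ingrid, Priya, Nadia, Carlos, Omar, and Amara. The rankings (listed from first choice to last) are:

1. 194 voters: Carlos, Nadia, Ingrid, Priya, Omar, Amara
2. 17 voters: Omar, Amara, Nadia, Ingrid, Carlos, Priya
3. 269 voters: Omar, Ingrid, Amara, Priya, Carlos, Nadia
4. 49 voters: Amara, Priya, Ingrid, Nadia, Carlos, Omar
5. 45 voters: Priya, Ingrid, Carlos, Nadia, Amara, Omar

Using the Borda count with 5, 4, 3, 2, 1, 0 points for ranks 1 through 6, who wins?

Ingrid

Ingrid: 194·3 + 17·2 + 269·4 + 49·3 + 45·4 = 2019
Priya: 194·2 + 17·0 + 269·2 + 49·4 + 45·5 = 1347
Nadia: 194·4 + 17·3 + 269·0 + 49·2 + 45·2 = 1015
Carlos: 194·5 + 17·1 + 269·1 + 49·1 + 45·3 = 1440
Omar: 194·1 + 17·5 + 269·5 + 49·0 + 45·0 = 1624
Amara: 194·0 + 17·4 + 269·3 + 49·5 + 45·1 = 1165
Ingrid has the highest Borda score (2019).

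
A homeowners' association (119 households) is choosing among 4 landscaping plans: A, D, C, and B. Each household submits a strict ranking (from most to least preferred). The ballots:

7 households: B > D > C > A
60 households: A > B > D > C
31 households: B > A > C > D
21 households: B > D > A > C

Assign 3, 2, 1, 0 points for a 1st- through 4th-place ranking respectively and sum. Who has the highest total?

B

A: 7·0 + 60·3 + 31·2 + 21·1 = 263
D: 7·2 + 60·1 + 31·0 + 21·2 = 116
C: 7·1 + 60·0 + 31·1 + 21·0 = 38
B: 7·3 + 60·2 + 31·3 + 21·3 = 297
B has the highest Borda score (297).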